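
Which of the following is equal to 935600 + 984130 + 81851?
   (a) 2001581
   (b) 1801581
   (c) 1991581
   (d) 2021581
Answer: a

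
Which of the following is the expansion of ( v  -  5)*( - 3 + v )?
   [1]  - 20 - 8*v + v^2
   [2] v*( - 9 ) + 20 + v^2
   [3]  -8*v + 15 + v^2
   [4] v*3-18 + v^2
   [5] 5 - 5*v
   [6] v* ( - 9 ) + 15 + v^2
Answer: 3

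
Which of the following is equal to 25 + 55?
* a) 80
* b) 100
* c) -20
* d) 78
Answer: a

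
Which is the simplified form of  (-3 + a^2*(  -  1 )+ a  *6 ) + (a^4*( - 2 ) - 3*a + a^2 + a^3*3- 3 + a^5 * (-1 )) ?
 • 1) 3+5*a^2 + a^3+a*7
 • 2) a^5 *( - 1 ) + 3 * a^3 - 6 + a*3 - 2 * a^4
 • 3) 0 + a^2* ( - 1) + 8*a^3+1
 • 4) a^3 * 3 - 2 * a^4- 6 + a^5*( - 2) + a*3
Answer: 2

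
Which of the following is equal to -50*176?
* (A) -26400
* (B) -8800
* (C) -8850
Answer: B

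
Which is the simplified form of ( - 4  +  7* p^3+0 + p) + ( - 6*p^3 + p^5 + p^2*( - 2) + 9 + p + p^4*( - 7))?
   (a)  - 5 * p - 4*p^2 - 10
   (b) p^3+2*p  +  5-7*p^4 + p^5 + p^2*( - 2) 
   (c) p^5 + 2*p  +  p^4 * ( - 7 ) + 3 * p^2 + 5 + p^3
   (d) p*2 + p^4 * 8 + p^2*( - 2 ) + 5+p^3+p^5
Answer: b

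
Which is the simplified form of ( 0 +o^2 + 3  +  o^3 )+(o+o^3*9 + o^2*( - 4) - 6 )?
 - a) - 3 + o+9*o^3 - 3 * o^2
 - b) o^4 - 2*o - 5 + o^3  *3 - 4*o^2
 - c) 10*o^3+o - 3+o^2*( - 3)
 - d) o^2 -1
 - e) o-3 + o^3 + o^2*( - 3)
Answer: c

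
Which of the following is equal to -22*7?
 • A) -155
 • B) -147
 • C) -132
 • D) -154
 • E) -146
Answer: D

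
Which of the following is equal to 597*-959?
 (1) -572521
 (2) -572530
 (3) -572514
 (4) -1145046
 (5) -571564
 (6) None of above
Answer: 6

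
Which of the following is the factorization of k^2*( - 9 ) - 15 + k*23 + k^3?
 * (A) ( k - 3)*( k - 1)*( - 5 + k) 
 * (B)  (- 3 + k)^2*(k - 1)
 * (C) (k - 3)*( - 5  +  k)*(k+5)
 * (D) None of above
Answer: A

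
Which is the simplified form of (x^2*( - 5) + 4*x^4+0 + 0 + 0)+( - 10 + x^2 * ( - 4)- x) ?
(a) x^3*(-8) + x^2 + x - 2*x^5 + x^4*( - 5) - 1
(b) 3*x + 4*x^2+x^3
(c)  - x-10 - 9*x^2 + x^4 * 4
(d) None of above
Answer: c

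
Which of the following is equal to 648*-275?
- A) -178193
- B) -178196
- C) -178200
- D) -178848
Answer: C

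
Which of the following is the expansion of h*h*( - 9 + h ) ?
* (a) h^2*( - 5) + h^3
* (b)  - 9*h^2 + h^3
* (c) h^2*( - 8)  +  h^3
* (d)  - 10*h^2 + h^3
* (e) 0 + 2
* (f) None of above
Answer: b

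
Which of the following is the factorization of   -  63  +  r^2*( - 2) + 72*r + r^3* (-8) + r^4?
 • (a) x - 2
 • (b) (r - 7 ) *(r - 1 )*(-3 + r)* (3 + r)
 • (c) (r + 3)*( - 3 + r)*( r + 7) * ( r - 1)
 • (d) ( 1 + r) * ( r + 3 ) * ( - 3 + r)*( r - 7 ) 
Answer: b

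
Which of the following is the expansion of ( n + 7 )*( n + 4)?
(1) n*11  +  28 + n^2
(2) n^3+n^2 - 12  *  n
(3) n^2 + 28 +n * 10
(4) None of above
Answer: 1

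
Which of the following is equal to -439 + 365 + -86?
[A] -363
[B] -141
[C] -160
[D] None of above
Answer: C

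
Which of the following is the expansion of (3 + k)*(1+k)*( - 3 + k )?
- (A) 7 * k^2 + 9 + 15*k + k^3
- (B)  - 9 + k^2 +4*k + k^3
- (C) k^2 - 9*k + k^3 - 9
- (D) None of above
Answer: C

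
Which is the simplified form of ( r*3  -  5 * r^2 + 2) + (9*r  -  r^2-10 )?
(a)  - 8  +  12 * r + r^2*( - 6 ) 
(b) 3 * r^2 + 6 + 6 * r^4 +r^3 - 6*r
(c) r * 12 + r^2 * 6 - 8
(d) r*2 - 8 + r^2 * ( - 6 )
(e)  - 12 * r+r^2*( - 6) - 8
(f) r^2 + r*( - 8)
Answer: a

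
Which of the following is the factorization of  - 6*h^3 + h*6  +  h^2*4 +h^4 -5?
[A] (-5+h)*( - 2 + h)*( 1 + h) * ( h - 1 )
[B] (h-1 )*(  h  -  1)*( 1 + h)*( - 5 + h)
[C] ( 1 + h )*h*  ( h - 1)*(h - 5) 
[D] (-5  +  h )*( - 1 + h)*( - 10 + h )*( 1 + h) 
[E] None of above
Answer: B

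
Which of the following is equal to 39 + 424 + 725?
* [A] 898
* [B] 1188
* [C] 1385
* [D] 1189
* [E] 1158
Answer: B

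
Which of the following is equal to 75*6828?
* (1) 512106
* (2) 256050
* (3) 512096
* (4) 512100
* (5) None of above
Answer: 4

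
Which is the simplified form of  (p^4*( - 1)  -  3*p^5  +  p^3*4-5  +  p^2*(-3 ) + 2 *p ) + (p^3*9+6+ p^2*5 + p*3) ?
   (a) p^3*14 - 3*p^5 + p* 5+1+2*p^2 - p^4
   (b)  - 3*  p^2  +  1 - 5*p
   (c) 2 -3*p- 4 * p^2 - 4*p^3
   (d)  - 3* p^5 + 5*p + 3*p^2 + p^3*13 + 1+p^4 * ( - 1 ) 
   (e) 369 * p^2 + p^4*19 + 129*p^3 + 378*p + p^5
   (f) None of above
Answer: f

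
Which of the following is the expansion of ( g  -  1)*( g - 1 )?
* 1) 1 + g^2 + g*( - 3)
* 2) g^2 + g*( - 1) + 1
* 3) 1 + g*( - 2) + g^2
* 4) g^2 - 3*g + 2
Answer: 3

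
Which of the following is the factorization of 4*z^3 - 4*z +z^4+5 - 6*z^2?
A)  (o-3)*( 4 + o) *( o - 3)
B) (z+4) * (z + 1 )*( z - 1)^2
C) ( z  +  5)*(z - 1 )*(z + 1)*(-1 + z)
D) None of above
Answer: C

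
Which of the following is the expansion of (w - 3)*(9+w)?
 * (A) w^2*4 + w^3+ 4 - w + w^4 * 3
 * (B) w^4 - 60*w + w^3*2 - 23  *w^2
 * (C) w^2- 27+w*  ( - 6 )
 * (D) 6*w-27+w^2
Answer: D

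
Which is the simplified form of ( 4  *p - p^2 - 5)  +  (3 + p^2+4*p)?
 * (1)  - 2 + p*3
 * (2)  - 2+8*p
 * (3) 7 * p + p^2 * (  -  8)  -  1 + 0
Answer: 2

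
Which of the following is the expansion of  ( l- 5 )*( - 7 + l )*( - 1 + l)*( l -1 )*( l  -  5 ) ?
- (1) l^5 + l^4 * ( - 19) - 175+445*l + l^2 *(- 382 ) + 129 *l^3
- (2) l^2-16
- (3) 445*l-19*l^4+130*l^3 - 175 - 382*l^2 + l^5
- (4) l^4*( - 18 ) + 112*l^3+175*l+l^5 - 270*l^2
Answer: 3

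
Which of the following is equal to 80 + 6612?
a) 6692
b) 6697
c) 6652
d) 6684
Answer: a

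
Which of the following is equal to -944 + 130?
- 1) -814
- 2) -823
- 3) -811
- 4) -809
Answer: 1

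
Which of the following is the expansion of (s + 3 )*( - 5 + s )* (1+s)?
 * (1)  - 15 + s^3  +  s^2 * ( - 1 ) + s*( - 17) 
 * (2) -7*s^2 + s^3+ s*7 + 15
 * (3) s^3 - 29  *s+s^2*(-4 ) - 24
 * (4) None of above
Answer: 1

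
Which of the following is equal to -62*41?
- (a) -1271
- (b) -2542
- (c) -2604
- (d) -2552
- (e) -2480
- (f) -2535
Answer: b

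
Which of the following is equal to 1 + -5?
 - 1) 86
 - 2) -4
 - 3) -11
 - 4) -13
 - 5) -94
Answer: 2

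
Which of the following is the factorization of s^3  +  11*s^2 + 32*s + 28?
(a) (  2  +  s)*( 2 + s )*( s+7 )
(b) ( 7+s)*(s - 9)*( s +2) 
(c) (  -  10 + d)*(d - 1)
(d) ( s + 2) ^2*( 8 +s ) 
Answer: a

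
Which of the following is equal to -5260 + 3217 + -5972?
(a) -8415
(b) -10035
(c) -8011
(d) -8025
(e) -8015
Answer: e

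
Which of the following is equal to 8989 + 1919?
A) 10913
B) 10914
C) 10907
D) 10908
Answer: D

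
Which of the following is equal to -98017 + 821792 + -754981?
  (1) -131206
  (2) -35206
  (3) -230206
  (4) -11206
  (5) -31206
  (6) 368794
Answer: 5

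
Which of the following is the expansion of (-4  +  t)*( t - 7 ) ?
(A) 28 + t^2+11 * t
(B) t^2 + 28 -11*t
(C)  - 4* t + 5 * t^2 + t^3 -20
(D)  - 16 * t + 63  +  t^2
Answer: B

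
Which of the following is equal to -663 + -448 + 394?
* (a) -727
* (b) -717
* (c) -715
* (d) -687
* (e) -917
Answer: b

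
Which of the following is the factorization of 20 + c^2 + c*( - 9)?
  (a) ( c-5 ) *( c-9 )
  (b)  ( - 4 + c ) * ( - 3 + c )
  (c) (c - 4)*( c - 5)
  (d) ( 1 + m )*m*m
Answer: c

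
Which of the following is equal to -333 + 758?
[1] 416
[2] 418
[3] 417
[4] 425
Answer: 4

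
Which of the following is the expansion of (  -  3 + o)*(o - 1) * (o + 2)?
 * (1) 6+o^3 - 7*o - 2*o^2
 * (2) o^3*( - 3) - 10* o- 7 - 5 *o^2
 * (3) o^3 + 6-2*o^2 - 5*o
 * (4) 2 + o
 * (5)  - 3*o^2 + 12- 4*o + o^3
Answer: 3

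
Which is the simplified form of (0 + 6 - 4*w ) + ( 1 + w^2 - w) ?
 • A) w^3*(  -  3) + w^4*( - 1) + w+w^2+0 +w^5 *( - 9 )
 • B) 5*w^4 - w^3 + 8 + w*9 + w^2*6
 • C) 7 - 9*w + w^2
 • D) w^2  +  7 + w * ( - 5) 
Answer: D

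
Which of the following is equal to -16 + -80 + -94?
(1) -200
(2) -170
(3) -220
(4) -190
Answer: 4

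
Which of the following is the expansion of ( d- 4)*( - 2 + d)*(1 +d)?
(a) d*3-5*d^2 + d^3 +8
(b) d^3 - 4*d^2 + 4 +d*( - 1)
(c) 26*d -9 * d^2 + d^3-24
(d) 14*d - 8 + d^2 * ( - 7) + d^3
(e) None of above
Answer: e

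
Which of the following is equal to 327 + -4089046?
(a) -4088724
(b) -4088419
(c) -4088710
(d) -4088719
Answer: d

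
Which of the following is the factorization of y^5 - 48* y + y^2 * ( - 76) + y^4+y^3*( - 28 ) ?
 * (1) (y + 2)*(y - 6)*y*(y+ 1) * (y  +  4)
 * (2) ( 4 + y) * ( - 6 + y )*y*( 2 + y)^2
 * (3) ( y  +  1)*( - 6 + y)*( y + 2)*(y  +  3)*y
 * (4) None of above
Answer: 1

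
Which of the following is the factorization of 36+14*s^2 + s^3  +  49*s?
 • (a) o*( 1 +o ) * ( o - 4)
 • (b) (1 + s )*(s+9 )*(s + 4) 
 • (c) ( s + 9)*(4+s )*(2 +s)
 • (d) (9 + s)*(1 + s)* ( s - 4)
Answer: b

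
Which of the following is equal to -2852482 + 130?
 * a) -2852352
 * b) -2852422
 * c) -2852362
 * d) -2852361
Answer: a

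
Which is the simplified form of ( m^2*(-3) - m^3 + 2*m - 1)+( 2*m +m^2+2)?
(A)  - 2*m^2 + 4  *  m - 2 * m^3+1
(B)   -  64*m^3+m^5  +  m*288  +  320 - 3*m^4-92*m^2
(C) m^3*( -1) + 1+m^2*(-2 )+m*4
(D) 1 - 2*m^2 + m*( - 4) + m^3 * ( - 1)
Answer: C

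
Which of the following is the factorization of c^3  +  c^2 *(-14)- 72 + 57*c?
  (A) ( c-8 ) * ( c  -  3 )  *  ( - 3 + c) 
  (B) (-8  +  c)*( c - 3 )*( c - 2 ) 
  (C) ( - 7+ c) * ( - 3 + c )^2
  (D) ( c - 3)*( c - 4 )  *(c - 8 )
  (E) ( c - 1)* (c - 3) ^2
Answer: A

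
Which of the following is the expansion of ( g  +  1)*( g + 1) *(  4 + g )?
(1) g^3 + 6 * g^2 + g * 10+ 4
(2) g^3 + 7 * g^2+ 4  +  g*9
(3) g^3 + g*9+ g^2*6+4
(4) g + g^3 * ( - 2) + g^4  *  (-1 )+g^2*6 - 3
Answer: 3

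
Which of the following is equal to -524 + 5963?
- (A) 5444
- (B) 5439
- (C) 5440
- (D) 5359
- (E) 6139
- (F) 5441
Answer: B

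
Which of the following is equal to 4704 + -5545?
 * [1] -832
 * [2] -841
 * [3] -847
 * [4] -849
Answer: 2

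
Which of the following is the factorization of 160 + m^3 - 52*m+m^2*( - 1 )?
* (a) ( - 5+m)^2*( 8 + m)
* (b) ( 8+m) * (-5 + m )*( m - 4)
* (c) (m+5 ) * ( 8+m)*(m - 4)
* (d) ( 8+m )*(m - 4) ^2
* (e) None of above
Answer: b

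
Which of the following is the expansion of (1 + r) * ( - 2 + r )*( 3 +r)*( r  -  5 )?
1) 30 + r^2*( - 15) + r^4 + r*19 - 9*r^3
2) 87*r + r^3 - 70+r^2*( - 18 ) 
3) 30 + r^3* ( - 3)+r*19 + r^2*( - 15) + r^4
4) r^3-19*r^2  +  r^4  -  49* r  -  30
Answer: 3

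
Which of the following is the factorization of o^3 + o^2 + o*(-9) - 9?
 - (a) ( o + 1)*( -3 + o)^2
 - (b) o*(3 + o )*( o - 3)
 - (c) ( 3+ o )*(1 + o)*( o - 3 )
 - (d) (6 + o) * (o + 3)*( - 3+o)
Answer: c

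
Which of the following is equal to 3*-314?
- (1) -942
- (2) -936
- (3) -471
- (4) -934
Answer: 1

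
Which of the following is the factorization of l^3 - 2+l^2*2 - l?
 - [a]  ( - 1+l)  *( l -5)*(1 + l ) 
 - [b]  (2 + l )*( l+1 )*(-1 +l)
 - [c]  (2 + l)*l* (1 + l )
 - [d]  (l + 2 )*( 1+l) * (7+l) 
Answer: b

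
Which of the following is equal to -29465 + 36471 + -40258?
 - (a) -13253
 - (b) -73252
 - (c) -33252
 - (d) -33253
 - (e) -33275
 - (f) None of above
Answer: c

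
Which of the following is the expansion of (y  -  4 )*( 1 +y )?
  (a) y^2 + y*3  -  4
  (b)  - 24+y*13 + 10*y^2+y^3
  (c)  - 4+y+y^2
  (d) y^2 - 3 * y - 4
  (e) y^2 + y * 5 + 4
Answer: d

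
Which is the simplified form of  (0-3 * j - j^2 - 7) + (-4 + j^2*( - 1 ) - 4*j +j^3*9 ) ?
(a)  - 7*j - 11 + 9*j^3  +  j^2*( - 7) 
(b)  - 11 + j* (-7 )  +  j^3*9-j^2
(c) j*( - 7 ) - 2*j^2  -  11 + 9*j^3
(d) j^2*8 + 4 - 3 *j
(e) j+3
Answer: c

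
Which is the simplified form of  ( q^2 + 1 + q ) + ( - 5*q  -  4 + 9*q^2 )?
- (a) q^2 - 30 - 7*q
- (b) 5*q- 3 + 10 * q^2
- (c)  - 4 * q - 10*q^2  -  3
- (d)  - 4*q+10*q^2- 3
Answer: d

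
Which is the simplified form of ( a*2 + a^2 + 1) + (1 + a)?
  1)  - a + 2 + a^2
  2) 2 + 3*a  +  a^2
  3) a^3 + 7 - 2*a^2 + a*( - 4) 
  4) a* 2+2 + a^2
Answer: 2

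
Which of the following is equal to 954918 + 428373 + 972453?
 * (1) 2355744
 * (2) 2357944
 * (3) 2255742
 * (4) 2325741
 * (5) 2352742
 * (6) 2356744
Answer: 1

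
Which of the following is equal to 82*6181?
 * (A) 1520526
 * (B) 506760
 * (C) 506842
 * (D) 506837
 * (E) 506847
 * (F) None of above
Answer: C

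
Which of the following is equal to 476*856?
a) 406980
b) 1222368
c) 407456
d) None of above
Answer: c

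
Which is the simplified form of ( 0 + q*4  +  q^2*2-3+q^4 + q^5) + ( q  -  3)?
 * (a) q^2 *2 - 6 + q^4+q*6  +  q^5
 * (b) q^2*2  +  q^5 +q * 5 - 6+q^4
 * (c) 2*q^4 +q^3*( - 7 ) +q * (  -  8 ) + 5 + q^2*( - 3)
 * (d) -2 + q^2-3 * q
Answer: b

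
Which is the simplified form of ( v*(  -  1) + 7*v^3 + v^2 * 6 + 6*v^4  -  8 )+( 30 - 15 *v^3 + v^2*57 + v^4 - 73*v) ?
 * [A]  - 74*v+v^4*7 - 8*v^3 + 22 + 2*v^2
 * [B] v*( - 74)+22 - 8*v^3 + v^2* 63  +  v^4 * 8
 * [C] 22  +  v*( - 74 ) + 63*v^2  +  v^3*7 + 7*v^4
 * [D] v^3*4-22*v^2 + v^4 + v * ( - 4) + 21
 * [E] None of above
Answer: E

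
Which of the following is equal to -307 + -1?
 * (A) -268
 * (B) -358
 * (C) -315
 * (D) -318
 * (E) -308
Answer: E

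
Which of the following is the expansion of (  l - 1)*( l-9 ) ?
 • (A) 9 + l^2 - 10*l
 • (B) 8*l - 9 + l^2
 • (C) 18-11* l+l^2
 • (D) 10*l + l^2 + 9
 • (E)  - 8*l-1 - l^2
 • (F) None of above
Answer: A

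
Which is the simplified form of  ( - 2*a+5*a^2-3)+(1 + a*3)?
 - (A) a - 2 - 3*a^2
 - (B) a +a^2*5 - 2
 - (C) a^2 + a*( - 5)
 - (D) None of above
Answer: B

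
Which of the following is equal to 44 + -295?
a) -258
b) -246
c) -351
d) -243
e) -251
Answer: e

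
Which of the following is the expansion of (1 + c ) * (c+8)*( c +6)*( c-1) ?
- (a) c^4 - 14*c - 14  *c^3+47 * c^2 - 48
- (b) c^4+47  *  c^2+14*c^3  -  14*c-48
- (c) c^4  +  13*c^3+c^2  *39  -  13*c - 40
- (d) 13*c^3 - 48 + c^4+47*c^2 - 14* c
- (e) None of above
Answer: b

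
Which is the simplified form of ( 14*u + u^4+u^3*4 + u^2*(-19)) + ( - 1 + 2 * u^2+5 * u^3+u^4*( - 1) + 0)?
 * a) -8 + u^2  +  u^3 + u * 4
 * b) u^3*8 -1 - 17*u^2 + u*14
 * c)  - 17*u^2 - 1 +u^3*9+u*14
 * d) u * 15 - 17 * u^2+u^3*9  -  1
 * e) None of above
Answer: c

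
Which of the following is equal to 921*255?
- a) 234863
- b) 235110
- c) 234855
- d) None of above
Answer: c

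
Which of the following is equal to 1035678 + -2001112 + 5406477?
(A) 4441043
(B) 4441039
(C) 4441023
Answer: A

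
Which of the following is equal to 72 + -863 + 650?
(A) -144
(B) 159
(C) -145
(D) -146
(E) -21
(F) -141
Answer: F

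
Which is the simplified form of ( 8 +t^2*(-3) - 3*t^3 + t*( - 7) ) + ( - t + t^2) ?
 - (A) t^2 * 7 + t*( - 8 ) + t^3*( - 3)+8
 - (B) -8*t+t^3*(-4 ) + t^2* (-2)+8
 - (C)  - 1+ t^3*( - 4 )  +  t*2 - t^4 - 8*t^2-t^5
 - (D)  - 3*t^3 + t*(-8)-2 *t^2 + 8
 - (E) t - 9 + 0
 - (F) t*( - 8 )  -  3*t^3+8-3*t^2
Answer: D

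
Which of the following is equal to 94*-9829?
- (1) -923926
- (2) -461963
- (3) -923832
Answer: 1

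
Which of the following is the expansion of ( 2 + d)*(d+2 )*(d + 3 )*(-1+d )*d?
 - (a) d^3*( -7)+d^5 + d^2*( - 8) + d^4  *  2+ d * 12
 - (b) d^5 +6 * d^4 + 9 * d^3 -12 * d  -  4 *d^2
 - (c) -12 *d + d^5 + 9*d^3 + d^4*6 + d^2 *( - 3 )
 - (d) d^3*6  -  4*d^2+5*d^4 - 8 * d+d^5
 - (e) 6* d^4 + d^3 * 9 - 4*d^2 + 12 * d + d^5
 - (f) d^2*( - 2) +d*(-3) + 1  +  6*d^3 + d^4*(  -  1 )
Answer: b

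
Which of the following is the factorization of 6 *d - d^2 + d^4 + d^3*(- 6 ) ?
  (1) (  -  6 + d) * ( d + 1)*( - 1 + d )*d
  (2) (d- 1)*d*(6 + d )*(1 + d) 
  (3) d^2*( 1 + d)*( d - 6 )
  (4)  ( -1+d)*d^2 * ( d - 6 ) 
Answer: 1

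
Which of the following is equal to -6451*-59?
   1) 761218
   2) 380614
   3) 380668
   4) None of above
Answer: 4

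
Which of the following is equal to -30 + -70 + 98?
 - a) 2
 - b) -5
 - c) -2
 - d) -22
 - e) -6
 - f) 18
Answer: c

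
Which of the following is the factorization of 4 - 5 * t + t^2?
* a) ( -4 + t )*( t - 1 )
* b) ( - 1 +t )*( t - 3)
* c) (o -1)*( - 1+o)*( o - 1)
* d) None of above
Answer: a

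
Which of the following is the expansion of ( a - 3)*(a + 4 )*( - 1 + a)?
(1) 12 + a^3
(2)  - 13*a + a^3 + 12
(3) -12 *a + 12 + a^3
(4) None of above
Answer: 2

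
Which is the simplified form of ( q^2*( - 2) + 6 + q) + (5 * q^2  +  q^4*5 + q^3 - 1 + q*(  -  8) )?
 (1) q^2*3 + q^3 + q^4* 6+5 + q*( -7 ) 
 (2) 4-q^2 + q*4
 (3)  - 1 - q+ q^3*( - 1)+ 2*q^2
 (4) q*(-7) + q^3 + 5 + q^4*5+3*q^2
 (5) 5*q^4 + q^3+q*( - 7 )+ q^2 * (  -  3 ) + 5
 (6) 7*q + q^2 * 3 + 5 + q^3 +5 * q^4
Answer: 4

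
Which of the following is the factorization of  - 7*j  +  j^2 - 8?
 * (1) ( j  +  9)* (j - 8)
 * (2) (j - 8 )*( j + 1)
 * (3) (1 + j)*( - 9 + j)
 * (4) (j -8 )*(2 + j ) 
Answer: 2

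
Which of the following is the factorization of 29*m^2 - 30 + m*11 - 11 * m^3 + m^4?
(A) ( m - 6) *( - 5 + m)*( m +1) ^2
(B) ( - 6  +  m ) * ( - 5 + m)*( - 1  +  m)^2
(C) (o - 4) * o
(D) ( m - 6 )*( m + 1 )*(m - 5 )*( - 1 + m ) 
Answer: D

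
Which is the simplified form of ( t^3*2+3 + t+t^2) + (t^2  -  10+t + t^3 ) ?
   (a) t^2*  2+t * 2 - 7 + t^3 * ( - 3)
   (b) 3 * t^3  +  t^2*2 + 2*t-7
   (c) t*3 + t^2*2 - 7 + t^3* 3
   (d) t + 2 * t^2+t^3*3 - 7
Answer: b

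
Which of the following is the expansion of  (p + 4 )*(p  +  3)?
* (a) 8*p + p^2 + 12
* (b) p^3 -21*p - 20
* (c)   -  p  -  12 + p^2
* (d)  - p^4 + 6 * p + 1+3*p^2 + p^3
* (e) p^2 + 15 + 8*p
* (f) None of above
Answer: f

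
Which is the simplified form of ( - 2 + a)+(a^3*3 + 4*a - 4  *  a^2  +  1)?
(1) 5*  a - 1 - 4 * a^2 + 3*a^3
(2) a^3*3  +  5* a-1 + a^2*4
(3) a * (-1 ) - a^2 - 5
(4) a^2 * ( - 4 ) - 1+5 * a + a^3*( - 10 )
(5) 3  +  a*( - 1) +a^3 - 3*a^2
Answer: 1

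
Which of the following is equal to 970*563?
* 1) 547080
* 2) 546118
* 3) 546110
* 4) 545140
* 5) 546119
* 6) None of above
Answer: 3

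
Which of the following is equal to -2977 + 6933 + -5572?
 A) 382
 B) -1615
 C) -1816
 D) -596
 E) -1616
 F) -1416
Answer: E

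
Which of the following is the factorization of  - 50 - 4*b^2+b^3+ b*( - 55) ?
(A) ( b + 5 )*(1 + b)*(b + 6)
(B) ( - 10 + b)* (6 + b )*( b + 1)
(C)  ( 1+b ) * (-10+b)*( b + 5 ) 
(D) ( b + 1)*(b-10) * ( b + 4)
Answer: C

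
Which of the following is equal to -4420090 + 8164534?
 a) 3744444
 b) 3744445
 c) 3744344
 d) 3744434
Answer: a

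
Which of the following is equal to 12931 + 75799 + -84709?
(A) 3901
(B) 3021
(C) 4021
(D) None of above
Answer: C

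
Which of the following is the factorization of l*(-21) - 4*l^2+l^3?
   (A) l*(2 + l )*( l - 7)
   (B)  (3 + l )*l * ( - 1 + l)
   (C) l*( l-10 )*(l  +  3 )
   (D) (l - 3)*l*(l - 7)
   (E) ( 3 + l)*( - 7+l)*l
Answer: E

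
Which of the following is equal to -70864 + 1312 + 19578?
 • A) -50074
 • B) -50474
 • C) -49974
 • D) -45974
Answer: C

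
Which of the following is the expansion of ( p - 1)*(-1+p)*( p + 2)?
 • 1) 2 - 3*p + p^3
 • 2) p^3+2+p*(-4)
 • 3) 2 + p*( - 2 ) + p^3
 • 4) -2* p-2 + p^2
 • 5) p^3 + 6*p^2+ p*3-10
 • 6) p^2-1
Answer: 1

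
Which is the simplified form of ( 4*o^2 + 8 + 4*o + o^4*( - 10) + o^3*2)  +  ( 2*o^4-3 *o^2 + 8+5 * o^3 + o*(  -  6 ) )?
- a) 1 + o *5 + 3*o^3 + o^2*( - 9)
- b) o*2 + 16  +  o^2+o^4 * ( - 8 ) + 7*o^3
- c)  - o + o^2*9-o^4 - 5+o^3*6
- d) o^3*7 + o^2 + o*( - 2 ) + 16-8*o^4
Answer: d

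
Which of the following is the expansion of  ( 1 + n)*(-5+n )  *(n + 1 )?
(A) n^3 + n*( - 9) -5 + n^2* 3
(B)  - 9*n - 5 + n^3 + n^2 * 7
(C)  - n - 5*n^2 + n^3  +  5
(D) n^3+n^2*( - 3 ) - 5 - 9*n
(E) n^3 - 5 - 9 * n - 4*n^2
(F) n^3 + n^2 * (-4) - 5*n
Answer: D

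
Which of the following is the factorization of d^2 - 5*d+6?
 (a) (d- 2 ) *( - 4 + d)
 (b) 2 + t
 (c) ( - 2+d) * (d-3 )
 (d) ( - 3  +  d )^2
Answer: c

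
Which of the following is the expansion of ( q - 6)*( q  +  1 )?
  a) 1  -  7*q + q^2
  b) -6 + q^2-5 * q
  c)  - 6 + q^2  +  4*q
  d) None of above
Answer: b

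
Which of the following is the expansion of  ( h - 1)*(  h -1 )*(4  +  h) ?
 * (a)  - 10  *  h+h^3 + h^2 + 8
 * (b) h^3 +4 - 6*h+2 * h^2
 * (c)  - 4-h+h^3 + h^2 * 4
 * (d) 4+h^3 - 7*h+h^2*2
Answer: d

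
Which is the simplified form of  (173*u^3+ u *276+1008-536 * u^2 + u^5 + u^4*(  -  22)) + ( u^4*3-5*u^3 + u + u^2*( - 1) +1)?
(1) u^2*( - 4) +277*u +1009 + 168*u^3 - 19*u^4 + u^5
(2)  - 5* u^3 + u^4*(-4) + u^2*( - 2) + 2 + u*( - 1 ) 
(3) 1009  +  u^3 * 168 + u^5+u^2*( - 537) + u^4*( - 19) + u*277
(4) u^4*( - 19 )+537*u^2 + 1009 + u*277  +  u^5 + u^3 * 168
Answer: 3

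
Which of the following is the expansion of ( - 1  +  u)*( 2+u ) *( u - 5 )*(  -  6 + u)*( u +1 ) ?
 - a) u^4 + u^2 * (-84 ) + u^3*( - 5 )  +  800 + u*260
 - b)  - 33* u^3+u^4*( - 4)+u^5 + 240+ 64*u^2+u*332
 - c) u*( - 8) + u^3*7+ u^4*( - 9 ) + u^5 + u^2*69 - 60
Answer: c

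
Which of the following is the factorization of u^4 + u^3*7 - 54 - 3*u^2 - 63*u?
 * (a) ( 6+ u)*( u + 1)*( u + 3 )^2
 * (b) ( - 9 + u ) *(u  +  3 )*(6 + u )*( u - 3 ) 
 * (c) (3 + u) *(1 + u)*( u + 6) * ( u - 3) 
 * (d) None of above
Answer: c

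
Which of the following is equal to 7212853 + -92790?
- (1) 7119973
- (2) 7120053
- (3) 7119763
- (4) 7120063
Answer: 4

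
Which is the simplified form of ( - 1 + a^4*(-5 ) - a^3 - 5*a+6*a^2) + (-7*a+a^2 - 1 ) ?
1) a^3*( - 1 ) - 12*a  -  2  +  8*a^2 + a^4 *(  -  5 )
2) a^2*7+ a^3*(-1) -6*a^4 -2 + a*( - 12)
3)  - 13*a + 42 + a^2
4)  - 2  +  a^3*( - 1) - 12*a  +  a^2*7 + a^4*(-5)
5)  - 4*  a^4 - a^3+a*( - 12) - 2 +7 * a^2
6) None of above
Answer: 4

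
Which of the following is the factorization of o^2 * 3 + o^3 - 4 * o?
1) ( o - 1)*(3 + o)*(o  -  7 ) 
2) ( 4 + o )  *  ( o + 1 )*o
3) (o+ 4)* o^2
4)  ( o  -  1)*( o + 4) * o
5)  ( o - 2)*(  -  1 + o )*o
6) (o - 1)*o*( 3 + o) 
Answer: 4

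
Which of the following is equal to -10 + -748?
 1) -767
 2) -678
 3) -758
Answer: 3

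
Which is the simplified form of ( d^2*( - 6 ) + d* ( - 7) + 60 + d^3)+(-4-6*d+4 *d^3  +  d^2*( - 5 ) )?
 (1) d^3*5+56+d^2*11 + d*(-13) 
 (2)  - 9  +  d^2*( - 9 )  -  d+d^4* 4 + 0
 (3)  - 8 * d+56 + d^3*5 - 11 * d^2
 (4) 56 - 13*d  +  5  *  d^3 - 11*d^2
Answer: 4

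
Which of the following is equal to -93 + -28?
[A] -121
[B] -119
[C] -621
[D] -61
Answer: A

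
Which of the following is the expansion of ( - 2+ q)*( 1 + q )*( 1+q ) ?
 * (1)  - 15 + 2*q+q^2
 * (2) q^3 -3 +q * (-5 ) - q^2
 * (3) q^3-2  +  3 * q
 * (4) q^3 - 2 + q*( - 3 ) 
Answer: 4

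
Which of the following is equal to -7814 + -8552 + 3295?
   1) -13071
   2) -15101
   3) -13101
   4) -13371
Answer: 1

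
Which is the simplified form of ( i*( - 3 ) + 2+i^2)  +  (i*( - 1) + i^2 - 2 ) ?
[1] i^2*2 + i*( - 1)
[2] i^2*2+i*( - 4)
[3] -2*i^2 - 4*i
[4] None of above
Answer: 2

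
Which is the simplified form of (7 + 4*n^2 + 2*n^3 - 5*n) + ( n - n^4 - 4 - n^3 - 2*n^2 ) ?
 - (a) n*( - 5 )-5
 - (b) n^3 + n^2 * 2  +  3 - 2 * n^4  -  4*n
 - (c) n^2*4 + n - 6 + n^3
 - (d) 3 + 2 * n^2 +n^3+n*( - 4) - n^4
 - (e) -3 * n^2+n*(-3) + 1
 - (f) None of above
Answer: d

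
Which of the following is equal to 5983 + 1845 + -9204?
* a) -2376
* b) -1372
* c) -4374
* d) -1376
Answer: d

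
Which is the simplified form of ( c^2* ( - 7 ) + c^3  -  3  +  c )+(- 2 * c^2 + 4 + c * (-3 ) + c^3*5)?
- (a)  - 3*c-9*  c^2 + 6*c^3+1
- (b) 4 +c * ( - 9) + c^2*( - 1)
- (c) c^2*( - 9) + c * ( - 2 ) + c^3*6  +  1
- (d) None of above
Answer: c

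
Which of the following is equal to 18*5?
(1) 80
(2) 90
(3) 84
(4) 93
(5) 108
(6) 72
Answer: 2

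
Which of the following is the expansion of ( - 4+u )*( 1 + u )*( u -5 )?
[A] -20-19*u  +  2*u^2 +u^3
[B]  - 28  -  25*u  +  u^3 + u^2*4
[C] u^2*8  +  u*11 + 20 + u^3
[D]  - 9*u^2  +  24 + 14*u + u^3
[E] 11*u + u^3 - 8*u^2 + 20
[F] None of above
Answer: E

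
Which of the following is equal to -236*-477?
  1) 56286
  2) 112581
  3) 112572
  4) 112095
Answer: 3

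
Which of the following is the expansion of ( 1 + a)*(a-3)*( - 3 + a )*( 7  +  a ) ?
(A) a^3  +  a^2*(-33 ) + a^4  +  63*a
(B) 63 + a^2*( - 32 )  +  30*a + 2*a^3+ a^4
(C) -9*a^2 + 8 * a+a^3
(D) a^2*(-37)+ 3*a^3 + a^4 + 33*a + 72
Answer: B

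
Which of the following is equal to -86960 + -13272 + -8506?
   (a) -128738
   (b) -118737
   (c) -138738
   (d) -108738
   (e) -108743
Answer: d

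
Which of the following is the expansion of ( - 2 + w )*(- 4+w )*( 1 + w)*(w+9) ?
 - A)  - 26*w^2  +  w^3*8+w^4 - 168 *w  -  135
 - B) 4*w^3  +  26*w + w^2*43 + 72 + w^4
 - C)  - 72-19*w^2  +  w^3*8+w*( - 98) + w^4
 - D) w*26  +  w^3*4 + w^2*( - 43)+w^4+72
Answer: D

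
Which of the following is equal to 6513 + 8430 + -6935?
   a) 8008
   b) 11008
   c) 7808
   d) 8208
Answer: a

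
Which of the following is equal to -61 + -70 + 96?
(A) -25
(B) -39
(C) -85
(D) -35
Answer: D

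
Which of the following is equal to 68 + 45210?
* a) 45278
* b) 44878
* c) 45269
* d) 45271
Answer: a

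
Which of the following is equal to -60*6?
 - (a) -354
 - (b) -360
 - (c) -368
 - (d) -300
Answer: b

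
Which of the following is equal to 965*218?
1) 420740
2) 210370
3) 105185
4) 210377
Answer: 2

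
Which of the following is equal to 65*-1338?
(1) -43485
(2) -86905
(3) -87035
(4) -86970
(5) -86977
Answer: 4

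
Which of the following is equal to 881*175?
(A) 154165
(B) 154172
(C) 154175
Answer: C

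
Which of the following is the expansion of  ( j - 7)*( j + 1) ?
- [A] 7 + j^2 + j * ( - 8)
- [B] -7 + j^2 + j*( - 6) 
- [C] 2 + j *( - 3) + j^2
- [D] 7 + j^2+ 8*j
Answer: B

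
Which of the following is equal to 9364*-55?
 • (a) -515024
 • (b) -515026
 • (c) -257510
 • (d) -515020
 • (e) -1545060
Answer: d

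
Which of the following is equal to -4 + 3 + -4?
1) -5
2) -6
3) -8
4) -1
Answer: 1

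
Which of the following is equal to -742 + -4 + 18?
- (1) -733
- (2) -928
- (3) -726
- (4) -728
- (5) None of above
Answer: 4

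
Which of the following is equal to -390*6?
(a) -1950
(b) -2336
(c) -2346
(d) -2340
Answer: d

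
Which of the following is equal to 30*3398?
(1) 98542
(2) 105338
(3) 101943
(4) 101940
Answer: 4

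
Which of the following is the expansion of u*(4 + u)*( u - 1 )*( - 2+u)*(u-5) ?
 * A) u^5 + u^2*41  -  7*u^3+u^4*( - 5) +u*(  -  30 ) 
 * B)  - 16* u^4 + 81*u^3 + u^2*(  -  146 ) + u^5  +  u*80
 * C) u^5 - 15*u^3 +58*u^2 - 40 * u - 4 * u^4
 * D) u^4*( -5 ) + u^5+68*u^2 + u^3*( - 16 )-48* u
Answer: C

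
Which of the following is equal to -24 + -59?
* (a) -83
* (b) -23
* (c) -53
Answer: a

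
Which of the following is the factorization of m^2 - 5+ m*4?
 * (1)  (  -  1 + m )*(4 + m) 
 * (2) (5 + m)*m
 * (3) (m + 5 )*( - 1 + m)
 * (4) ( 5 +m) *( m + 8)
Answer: 3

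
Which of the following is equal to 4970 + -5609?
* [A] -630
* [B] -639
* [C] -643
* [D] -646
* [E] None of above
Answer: B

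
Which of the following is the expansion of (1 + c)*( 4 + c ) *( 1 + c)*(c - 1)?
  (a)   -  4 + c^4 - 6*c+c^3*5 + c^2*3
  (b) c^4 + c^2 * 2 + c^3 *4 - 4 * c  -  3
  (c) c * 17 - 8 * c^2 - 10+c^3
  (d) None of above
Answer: d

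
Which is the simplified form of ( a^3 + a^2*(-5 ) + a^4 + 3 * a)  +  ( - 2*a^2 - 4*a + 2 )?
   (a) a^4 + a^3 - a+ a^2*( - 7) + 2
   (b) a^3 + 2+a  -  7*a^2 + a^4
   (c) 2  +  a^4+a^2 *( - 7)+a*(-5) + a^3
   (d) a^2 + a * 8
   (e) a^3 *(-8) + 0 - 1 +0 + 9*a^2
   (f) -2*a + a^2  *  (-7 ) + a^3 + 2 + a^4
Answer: a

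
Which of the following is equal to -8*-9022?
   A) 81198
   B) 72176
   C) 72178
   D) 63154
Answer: B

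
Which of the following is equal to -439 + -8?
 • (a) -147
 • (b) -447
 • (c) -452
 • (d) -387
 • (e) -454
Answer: b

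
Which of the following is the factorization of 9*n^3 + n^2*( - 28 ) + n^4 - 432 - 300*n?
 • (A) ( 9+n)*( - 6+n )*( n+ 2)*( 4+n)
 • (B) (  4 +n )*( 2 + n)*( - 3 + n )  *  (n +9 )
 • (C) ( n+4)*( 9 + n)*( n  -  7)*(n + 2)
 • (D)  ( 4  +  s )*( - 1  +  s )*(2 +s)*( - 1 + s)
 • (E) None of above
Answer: A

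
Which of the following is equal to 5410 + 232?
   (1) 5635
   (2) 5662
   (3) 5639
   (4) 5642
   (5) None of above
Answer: 4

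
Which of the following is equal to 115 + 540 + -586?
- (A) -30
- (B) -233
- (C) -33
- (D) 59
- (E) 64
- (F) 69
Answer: F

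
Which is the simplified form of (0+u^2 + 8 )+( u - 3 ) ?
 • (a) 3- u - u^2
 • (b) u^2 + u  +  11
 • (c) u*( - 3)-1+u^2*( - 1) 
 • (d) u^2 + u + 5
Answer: d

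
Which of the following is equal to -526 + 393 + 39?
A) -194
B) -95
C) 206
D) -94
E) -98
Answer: D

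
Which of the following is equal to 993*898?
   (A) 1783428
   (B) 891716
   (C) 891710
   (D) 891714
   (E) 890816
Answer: D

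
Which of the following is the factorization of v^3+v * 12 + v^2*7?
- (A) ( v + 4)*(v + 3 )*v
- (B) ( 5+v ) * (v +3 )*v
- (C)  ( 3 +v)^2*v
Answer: A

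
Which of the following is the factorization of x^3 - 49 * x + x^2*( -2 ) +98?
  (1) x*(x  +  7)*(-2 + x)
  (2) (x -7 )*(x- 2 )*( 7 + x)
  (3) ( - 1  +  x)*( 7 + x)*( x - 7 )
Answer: 2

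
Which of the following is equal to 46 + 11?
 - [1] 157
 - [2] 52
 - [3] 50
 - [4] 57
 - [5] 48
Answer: 4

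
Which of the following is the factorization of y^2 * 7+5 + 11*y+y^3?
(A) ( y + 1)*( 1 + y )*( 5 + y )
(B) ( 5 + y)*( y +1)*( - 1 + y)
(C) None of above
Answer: A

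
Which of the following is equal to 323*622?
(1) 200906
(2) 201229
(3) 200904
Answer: 1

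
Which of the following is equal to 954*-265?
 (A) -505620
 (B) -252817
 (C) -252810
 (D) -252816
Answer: C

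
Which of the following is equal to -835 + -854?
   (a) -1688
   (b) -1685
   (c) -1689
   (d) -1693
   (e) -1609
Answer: c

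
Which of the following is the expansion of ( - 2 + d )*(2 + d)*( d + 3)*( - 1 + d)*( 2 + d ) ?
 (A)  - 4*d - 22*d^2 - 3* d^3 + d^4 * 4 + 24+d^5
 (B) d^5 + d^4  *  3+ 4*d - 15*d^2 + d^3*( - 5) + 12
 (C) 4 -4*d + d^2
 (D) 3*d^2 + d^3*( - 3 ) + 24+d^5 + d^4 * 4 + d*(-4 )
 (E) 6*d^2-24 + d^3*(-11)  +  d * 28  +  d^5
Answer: A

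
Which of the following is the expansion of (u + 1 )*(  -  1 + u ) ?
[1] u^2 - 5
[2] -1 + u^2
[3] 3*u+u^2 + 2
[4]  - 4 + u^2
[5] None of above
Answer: 2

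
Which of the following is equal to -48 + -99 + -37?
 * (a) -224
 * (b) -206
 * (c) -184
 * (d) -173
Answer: c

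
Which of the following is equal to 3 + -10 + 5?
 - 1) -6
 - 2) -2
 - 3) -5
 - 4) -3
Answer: 2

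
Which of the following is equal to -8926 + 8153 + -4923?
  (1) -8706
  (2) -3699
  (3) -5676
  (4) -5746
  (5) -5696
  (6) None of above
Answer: 5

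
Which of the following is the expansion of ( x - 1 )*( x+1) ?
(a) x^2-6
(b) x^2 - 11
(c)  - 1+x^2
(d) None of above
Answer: c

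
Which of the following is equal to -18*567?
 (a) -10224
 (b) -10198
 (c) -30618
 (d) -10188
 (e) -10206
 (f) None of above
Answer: e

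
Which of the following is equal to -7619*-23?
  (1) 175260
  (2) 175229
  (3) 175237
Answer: 3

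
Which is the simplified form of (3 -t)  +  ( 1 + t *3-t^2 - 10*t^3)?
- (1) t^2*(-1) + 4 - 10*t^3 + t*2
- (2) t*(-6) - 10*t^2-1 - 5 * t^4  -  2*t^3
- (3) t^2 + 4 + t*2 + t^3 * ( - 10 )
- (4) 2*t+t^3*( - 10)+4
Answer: 1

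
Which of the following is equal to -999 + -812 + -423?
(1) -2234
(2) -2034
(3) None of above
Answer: 1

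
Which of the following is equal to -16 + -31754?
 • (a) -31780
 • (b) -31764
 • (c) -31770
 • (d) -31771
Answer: c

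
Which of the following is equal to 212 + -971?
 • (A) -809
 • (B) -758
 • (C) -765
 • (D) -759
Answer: D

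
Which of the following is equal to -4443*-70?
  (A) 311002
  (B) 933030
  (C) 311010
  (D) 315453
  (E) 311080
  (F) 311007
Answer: C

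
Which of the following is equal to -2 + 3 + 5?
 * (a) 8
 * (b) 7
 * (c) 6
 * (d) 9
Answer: c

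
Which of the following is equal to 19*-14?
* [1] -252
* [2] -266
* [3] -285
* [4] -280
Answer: 2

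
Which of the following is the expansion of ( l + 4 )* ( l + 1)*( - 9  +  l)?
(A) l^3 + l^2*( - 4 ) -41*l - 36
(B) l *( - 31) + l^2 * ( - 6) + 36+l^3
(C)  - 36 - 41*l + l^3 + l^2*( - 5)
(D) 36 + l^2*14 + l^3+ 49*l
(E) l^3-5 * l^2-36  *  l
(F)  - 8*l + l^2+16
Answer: A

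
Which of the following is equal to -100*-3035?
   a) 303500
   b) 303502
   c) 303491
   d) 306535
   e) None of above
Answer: a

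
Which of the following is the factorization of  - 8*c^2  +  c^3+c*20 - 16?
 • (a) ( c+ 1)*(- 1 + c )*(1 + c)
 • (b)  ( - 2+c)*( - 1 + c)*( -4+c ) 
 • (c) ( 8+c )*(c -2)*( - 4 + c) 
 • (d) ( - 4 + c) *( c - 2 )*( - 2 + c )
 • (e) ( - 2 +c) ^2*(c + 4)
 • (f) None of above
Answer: d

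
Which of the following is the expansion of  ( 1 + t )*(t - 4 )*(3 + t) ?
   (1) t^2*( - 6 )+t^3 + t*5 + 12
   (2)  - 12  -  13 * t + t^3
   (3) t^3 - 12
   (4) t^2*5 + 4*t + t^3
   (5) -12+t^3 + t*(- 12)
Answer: 2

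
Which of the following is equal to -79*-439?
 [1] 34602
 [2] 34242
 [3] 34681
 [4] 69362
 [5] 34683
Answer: 3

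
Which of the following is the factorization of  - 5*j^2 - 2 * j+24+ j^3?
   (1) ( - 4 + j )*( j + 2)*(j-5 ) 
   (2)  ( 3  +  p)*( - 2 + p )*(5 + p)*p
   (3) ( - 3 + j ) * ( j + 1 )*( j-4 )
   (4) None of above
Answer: 4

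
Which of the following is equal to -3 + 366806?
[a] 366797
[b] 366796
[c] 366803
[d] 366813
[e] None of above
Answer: c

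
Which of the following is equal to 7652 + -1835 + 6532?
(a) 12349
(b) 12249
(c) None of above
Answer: a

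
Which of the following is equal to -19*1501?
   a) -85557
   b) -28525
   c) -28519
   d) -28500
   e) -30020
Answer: c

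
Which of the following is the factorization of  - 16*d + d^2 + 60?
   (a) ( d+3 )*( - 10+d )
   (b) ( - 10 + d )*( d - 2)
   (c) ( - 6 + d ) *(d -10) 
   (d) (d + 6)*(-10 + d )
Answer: c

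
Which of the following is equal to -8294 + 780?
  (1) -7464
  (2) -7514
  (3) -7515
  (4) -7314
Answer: 2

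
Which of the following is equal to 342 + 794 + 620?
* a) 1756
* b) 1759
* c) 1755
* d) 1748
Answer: a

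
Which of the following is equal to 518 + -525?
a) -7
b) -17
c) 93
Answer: a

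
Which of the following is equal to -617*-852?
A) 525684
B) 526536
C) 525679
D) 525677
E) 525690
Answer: A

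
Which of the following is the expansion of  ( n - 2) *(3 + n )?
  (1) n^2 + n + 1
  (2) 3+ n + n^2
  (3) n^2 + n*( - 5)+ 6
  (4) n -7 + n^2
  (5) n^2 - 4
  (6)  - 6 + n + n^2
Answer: 6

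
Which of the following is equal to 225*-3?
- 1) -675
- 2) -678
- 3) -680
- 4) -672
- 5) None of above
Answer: 1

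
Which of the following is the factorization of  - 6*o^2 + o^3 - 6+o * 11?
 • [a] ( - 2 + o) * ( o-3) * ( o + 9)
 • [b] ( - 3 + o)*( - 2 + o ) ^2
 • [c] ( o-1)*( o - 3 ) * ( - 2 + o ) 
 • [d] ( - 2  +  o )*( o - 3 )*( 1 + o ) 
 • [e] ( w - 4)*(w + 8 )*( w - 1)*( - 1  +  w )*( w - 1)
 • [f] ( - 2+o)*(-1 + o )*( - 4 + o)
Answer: c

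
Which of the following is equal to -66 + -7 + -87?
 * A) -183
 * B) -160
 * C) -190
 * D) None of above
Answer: B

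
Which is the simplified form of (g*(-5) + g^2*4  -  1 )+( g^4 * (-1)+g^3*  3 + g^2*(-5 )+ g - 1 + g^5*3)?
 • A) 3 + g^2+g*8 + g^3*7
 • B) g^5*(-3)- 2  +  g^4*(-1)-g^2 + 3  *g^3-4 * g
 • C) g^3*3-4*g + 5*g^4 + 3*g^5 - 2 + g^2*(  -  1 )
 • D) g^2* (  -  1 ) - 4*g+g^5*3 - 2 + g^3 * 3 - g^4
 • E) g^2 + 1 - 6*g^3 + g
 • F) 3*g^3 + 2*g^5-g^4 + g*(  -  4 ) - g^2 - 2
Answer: D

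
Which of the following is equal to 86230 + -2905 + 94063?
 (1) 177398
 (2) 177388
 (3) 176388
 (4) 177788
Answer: 2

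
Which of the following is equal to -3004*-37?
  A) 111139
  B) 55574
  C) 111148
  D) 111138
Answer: C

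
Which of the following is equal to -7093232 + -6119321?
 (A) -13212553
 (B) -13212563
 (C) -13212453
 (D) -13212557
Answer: A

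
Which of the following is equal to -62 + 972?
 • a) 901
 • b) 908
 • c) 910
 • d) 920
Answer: c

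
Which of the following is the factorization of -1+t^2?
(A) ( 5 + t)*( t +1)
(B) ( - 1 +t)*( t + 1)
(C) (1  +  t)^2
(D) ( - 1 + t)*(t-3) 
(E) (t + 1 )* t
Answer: B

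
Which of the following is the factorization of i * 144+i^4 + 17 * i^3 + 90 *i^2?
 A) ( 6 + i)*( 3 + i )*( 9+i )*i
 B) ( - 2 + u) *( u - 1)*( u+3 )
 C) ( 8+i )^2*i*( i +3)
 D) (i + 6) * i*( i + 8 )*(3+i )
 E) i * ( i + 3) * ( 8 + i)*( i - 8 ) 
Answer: D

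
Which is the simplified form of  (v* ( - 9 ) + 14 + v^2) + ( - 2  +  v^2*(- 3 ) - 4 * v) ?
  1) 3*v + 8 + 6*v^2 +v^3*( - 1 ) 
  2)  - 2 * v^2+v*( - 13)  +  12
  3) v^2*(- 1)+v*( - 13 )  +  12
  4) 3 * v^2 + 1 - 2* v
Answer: 2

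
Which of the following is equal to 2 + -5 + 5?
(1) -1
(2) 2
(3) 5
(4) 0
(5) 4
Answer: 2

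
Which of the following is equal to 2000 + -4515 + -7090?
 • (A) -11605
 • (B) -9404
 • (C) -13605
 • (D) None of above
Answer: D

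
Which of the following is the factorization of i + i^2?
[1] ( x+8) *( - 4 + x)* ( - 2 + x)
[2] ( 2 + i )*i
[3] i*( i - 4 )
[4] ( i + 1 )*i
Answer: 4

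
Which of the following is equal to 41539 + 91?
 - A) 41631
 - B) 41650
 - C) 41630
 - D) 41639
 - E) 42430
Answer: C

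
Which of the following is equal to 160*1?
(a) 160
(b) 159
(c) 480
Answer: a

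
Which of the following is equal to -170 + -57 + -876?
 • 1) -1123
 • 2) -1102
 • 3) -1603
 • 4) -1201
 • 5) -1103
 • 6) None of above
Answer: 5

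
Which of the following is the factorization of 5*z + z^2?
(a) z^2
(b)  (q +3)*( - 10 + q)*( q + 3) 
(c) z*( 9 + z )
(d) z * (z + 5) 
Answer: d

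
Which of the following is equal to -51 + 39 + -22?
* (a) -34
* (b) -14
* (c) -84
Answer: a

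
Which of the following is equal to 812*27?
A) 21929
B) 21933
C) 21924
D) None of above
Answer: C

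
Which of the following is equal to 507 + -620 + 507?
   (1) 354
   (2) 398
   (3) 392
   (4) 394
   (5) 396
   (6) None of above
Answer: 4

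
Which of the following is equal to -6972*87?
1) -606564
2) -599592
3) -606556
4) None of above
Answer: 1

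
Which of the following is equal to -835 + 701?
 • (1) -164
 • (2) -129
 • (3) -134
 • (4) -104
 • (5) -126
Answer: 3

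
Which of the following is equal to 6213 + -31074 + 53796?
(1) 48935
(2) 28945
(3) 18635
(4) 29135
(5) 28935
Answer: 5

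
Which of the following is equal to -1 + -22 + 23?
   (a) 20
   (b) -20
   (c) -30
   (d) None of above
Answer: d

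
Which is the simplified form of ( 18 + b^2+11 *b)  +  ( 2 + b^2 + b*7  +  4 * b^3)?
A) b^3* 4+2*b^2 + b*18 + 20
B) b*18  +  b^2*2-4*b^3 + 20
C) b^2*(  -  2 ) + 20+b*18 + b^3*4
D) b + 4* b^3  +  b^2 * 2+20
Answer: A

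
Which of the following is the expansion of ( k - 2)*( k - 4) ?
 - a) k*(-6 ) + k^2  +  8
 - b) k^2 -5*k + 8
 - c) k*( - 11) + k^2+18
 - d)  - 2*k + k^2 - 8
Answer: a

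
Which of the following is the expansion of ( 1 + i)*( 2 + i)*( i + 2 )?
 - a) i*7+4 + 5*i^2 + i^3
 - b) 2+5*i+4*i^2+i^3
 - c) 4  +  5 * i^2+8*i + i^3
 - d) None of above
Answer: c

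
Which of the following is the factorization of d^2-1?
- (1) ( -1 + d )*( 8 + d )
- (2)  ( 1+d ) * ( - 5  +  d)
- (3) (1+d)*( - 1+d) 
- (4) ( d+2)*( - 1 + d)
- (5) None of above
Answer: 3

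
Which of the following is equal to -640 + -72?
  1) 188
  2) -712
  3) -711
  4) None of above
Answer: 2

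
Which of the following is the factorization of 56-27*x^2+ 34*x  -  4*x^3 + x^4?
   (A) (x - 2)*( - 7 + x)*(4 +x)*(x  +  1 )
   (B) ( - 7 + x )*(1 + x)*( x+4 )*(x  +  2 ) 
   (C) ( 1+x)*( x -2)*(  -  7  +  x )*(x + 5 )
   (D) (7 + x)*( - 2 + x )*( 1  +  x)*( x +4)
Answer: A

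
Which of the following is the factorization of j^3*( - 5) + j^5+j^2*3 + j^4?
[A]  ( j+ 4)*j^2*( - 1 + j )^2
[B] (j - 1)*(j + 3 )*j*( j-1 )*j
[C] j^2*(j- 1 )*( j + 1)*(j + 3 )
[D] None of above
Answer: B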